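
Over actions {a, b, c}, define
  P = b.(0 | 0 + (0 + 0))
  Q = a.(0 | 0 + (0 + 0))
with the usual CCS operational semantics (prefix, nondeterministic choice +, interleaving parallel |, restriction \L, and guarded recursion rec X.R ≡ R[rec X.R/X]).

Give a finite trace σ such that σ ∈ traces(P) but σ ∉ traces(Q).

b

P's transition system — 2 states:
  m0 = b.(0 | 0 + (0 + 0)) ⊢ =b=> m1
  m1 = 0 | 0 + (0 + 0) ⊢ deadlocked
Q's transition system — 2 states:
  n0 = a.(0 | 0 + (0 + 0)) ⊢ =a=> n1
  n1 = 0 | 0 + (0 + 0) ⊢ deadlocked
Executing b from P (initial set {m0}):
  [1] b ⇒ {m1}
  P completes σ.
Executing b from Q (initial set {n0}):
  [1] b ⇒ ∅ (Q stuck)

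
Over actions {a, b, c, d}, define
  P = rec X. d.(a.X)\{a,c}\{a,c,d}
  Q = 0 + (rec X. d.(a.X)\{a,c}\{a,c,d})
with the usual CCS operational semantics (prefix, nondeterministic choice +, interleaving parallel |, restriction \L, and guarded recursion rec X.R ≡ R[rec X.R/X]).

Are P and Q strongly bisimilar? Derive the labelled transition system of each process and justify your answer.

Reachable graph of P (2 states):
  m0 = rec X. d.(a.X)\{a,c}\{a,c,d} has moves —d→ m1
  m1 = (a.(rec X. d.(a.X)\{a,c}\{a,c,d}))\{a,c}\{a,c,d} has moves ∅
Reachable graph of Q (2 states):
  n0 = 0 + (rec X. d.(a.X)\{a,c}\{a,c,d}) has moves —d→ n1
  n1 = (a.(rec X. d.(a.X)\{a,c}\{a,c,d}))\{a,c}\{a,c,d} has moves ∅
Partition-refinement fixed point:
  B0 = {m0, n0}
  B1 = {m1, n1}
m0 ∈ B0, n0 ∈ B0 → same block

P ~ Q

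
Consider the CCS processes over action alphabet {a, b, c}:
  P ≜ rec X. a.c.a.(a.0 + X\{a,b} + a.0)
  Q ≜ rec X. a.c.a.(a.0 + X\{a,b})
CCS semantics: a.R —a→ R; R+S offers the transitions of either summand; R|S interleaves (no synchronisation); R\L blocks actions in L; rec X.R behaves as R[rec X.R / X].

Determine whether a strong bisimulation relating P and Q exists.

Reachable graph of P (5 states):
  u0 = rec X. a.c.a.(a.0 + X\{a,b} + a.0) → ··a··> u1
  u1 = c.a.(a.0 + (rec X. a.c.a.(a.0 + X\{a,b} + a.0))\{a,b} + a.0) → ··c··> u2
  u2 = a.(a.0 + (rec X. a.c.a.(a.0 + X\{a,b} + a.0))\{a,b} + a.0) → ··a··> u3
  u3 = a.0 + (rec X. a.c.a.(a.0 + X\{a,b} + a.0))\{a,b} + a.0 → ··a··> u4
  u4 = 0 → stopped
Reachable graph of Q (5 states):
  v0 = rec X. a.c.a.(a.0 + X\{a,b}) → ··a··> v1
  v1 = c.a.(a.0 + (rec X. a.c.a.(a.0 + X\{a,b}))\{a,b}) → ··c··> v2
  v2 = a.(a.0 + (rec X. a.c.a.(a.0 + X\{a,b}))\{a,b}) → ··a··> v3
  v3 = a.0 + (rec X. a.c.a.(a.0 + X\{a,b}))\{a,b} → ··a··> v4
  v4 = 0 → stopped
Coarsest stable partition (strong bisimilarity classes):
  B0 = {u0, v0}
  B1 = {u1, v1}
  B2 = {u2, v2}
  B3 = {u3, v3}
  B4 = {u4, v4}
u0 ∈ B0, v0 ∈ B0 → same block

YES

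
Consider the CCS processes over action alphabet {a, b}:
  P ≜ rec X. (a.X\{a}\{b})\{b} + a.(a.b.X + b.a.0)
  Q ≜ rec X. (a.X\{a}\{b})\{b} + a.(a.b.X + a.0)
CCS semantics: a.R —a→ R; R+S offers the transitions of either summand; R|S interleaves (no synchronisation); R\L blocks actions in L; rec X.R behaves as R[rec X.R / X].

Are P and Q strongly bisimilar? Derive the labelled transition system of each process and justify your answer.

NO

LTS(P): 6 reachable states
  p0 = rec X. (a.X\{a}\{b})\{b} + a.(a.b.X + b.a.0) :: --a--▸ p1, --a--▸ p2
  p1 = (rec X. (a.X\{a}\{b})\{b} + a.(a.b.X + b.a.0))\{a}\{b}\{b} :: deadlocked
  p2 = a.b.(rec X. (a.X\{a}\{b})\{b} + a.(a.b.X + b.a.0)) + b.a.0 :: --a--▸ p3, --b--▸ p4
  p3 = b.(rec X. (a.X\{a}\{b})\{b} + a.(a.b.X + b.a.0)) :: --b--▸ p0
  p4 = a.0 :: --a--▸ p5
  p5 = 0 :: deadlocked
LTS(Q): 5 reachable states
  q0 = rec X. (a.X\{a}\{b})\{b} + a.(a.b.X + a.0) :: --a--▸ q1, --a--▸ q2
  q1 = (rec X. (a.X\{a}\{b})\{b} + a.(a.b.X + a.0))\{a}\{b}\{b} :: deadlocked
  q2 = a.b.(rec X. (a.X\{a}\{b})\{b} + a.(a.b.X + a.0)) + a.0 :: --a--▸ q3, --a--▸ q4
  q3 = 0 :: deadlocked
  q4 = b.(rec X. (a.X\{a}\{b})\{b} + a.(a.b.X + a.0)) :: --b--▸ q0
Partition-refinement fixed point:
  B0 = {p0}
  B1 = {p1, p5, q1, q3}
  B2 = {p2}
  B3 = {p4}
  B4 = {p3}
  B5 = {q0}
  B6 = {q2}
  B7 = {q4}
p0 ∈ B0, q0 ∈ B5 → different blocks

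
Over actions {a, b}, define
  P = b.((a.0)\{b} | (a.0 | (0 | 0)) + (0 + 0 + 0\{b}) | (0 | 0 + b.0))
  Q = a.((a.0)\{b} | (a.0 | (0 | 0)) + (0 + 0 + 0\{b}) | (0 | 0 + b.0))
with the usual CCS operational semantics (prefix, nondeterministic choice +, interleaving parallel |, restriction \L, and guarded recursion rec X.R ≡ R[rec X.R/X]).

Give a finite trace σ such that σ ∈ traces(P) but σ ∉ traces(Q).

b

LTS(P): 6 reachable states
  s0 = b.((a.0)\{b} | (a.0 | (0 | 0)) + (0 + 0 + 0\{b}) | (0 | 0 + b.0)) ⊢ —b→ s1
  s1 = (a.0)\{b} | (a.0 | (0 | 0)) + (0 + 0 + 0\{b}) | (0 | 0 + b.0) ⊢ —a→ s2, —a→ s3, —b→ s4
  s2 = (a.0)\{b} | (0 | (0 | 0)) ⊢ —a→ s5
  s3 = 0\{b} | (a.0 | (0 | 0)) ⊢ —a→ s5
  s4 = (0 + 0 + 0\{b}) | 0 ⊢ stopped
  s5 = 0\{b} | (0 | (0 | 0)) ⊢ stopped
LTS(Q): 6 reachable states
  t0 = a.((a.0)\{b} | (a.0 | (0 | 0)) + (0 + 0 + 0\{b}) | (0 | 0 + b.0)) ⊢ —a→ t1
  t1 = (a.0)\{b} | (a.0 | (0 | 0)) + (0 + 0 + 0\{b}) | (0 | 0 + b.0) ⊢ —a→ t2, —a→ t3, —b→ t4
  t2 = (a.0)\{b} | (0 | (0 | 0)) ⊢ —a→ t5
  t3 = 0\{b} | (a.0 | (0 | 0)) ⊢ —a→ t5
  t4 = (0 + 0 + 0\{b}) | 0 ⊢ stopped
  t5 = 0\{b} | (0 | (0 | 0)) ⊢ stopped
Trace ⟨b⟩ through P, begin at {s0}:
  [1] b ⇒ {s1}
  ✓ P
Trace ⟨b⟩ through Q, begin at {t0}:
  [1] b ⇒ ∅  — Q cannot continue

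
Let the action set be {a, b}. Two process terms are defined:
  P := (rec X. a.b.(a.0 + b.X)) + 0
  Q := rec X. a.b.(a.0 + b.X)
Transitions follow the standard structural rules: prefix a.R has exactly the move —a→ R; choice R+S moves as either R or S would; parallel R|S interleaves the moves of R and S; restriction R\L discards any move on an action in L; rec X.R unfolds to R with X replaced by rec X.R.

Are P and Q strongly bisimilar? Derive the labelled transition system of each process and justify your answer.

P's transition system — 5 states:
  u0 = (rec X. a.b.(a.0 + b.X)) + 0 :: =a=> u1
  u1 = b.(a.0 + b.(rec X. a.b.(a.0 + b.X))) :: =b=> u2
  u2 = a.0 + b.(rec X. a.b.(a.0 + b.X)) :: =a=> u3, =b=> u4
  u3 = 0 :: deadlocked
  u4 = rec X. a.b.(a.0 + b.X) :: =a=> u1
Q's transition system — 4 states:
  v0 = rec X. a.b.(a.0 + b.X) :: =a=> v1
  v1 = b.(a.0 + b.(rec X. a.b.(a.0 + b.X))) :: =b=> v2
  v2 = a.0 + b.(rec X. a.b.(a.0 + b.X)) :: =a=> v3, =b=> v0
  v3 = 0 :: deadlocked
Bisimilarity quotient blocks:
  B0 = {u0, u4, v0}
  B1 = {u1, v1}
  B2 = {u2, v2}
  B3 = {u3, v3}
u0 ∈ B0, v0 ∈ B0 → same block

bisimilar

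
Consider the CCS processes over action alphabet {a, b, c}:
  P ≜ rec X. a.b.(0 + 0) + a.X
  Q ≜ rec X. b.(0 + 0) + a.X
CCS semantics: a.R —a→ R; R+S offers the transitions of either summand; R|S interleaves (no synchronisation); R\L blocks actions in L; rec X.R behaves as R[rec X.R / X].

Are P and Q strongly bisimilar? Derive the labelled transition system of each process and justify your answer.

Reachable graph of P (3 states):
  u0 = rec X. a.b.(0 + 0) + a.X ⊢ —a→ u0, —a→ u1
  u1 = b.(0 + 0) ⊢ —b→ u2
  u2 = 0 + 0 ⊢ stopped
Reachable graph of Q (2 states):
  v0 = rec X. b.(0 + 0) + a.X ⊢ —a→ v0, —b→ v1
  v1 = 0 + 0 ⊢ stopped
Bisimilarity quotient blocks:
  B0 = {u0}
  B1 = {u1}
  B2 = {u2, v1}
  B3 = {v0}
u0 ∈ B0, v0 ∈ B3 → different blocks

P ≁ Q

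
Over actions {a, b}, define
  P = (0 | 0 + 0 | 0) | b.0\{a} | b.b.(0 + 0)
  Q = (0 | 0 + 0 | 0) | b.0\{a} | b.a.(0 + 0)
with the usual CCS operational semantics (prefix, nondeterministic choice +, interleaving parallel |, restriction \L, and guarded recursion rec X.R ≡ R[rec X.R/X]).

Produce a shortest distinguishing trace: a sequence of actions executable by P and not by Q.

Reachable graph of P (6 states):
  p0 = (0 | 0 + 0 | 0) | b.0\{a} | b.b.(0 + 0) | —b→ p1, —b→ p2
  p1 = (0 | 0 + 0 | 0) | 0\{a} | b.b.(0 + 0) | —b→ p3
  p2 = (0 | 0 + 0 | 0) | b.0\{a} | b.(0 + 0) | —b→ p3, —b→ p4
  p3 = (0 | 0 + 0 | 0) | 0\{a} | b.(0 + 0) | —b→ p5
  p4 = (0 | 0 + 0 | 0) | b.0\{a} | (0 + 0) | —b→ p5
  p5 = (0 | 0 + 0 | 0) | 0\{a} | (0 + 0) | ∅
Reachable graph of Q (6 states):
  q0 = (0 | 0 + 0 | 0) | b.0\{a} | b.a.(0 + 0) | —b→ q1, —b→ q2
  q1 = (0 | 0 + 0 | 0) | 0\{a} | b.a.(0 + 0) | —b→ q3
  q2 = (0 | 0 + 0 | 0) | b.0\{a} | a.(0 + 0) | —a→ q4, —b→ q3
  q3 = (0 | 0 + 0 | 0) | 0\{a} | a.(0 + 0) | —a→ q5
  q4 = (0 | 0 + 0 | 0) | b.0\{a} | (0 + 0) | —b→ q5
  q5 = (0 | 0 + 0 | 0) | 0\{a} | (0 + 0) | ∅
Run σ = ⟨bbb⟩ on P: start {p0}
  after b @ step 1: {p1, p2}
  after b @ step 2: {p3, p4}
  after b @ step 3: {p5}
  P completes σ.
Run σ = ⟨bbb⟩ on Q: start {q0}
  after b @ step 1: {q1, q2}
  after b @ step 2: {q3}
  after b @ step 3: ∅  — Q cannot continue

bbb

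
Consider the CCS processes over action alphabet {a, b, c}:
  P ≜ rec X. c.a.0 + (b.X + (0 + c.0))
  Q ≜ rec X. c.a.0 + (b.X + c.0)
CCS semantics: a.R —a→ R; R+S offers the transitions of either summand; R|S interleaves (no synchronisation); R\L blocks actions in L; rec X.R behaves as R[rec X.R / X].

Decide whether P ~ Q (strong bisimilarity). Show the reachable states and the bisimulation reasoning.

Reachable graph of P (3 states):
  u0 = rec X. c.a.0 + (b.X + (0 + c.0)) | =b=> u0, =c=> u1, =c=> u2
  u1 = 0 | deadlocked
  u2 = a.0 | =a=> u1
Reachable graph of Q (3 states):
  v0 = rec X. c.a.0 + (b.X + c.0) | =b=> v0, =c=> v1, =c=> v2
  v1 = 0 | deadlocked
  v2 = a.0 | =a=> v1
Partition-refinement fixed point:
  B0 = {u0, v0}
  B1 = {u2, v2}
  B2 = {u1, v1}
u0 ∈ B0, v0 ∈ B0 → same block

YES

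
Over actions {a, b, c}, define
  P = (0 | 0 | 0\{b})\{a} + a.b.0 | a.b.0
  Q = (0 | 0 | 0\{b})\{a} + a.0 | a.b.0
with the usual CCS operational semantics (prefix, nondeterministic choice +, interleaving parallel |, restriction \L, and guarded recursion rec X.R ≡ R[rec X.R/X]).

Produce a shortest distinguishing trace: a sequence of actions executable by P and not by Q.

aabb

LTS(P): 9 reachable states
  u0 = (0 | 0 | 0\{b})\{a} + a.b.0 | a.b.0 :: —a→ u1, —a→ u2
  u1 = a.b.0 | b.0 :: —a→ u3, —b→ u4
  u2 = b.0 | a.b.0 :: —a→ u3, —b→ u5
  u3 = b.0 | b.0 :: —b→ u6, —b→ u7
  u4 = a.b.0 | 0 :: —a→ u7
  u5 = 0 | a.b.0 :: —a→ u6
  u6 = 0 | b.0 :: —b→ u8
  u7 = b.0 | 0 :: —b→ u8
  u8 = 0 | 0 :: stopped
LTS(Q): 6 reachable states
  v0 = (0 | 0 | 0\{b})\{a} + a.0 | a.b.0 :: —a→ v1, —a→ v2
  v1 = 0 | a.b.0 :: —a→ v3
  v2 = a.0 | b.0 :: —a→ v3, —b→ v4
  v3 = 0 | b.0 :: —b→ v5
  v4 = a.0 | 0 :: —a→ v5
  v5 = 0 | 0 :: stopped
Run σ = ⟨aabb⟩ on P: start {u0}
  step 1 (a): {u1, u2}
  step 2 (a): {u3}
  step 3 (b): {u6, u7}
  step 4 (b): {u8}
  ✓ P
Run σ = ⟨aabb⟩ on Q: start {v0}
  step 1 (a): {v1, v2}
  step 2 (a): {v3}
  step 3 (b): {v5}
  step 4 (b): no successor for Q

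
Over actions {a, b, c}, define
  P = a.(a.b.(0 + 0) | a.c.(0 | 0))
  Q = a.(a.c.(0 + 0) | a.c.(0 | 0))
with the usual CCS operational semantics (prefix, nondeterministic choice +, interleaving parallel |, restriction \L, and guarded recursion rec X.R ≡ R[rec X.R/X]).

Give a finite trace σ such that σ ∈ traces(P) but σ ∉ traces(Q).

aab

LTS(P): 10 reachable states
  m0 = a.(a.b.(0 + 0) | a.c.(0 | 0)) :: -a-> m1
  m1 = a.b.(0 + 0) | a.c.(0 | 0) :: -a-> m2, -a-> m3
  m2 = a.b.(0 + 0) | c.(0 | 0) :: -a-> m4, -c-> m5
  m3 = b.(0 + 0) | a.c.(0 | 0) :: -a-> m4, -b-> m6
  m4 = b.(0 + 0) | c.(0 | 0) :: -b-> m7, -c-> m8
  m5 = a.b.(0 + 0) | (0 | 0) :: -a-> m8
  m6 = (0 + 0) | a.c.(0 | 0) :: -a-> m7
  m7 = (0 + 0) | c.(0 | 0) :: -c-> m9
  m8 = b.(0 + 0) | (0 | 0) :: -b-> m9
  m9 = (0 + 0) | (0 | 0) :: ∅
LTS(Q): 10 reachable states
  n0 = a.(a.c.(0 + 0) | a.c.(0 | 0)) :: -a-> n1
  n1 = a.c.(0 + 0) | a.c.(0 | 0) :: -a-> n2, -a-> n3
  n2 = a.c.(0 + 0) | c.(0 | 0) :: -a-> n4, -c-> n5
  n3 = c.(0 + 0) | a.c.(0 | 0) :: -a-> n4, -c-> n6
  n4 = c.(0 + 0) | c.(0 | 0) :: -c-> n7, -c-> n8
  n5 = a.c.(0 + 0) | (0 | 0) :: -a-> n8
  n6 = (0 + 0) | a.c.(0 | 0) :: -a-> n7
  n7 = (0 + 0) | c.(0 | 0) :: -c-> n9
  n8 = c.(0 + 0) | (0 | 0) :: -c-> n9
  n9 = (0 + 0) | (0 | 0) :: ∅
Trace ⟨aab⟩ through P, begin at {m0}:
  [1] a ⇒ {m1}
  [2] a ⇒ {m2, m3}
  [3] b ⇒ {m6}
  — P admits the full trace.
Trace ⟨aab⟩ through Q, begin at {n0}:
  [1] a ⇒ {n1}
  [2] a ⇒ {n2, n3}
  [3] b ⇒ ∅ (Q stuck)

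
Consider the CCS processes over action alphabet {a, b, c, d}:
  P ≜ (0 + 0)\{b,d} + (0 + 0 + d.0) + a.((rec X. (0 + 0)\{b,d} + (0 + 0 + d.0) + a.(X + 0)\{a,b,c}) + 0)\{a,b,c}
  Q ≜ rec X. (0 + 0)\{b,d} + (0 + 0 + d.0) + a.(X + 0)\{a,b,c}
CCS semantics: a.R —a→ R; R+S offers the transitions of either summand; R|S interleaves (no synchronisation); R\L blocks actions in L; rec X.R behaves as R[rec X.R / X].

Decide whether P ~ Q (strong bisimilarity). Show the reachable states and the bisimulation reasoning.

P ~ Q

LTS(P): 4 reachable states
  u0 = (0 + 0)\{b,d} + (0 + 0 + d.0) + a.((rec X. (0 + 0)\{b,d} + (0 + 0 + d.0) + a.(X + 0)\{a,b,c}) + 0)\{a,b,c} ⊢ =a=> u1, =d=> u2
  u1 = ((rec X. (0 + 0)\{b,d} + (0 + 0 + d.0) + a.(X + 0)\{a,b,c}) + 0)\{a,b,c} ⊢ =d=> u3
  u2 = 0 ⊢ ·
  u3 = 0\{a,b,c} ⊢ ·
LTS(Q): 4 reachable states
  v0 = rec X. (0 + 0)\{b,d} + (0 + 0 + d.0) + a.(X + 0)\{a,b,c} ⊢ =a=> v1, =d=> v2
  v1 = ((rec X. (0 + 0)\{b,d} + (0 + 0 + d.0) + a.(X + 0)\{a,b,c}) + 0)\{a,b,c} ⊢ =d=> v3
  v2 = 0 ⊢ ·
  v3 = 0\{a,b,c} ⊢ ·
Partition-refinement fixed point:
  B0 = {u0, v0}
  B1 = {u2, u3, v2, v3}
  B2 = {u1, v1}
u0 ∈ B0, v0 ∈ B0 → same block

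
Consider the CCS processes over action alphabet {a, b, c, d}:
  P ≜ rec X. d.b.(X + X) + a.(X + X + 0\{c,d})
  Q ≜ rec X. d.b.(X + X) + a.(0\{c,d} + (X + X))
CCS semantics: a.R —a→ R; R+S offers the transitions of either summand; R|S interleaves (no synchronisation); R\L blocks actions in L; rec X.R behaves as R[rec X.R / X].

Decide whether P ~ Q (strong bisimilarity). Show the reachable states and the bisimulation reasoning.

Reachable graph of P (4 states):
  u0 = rec X. d.b.(X + X) + a.(X + X + 0\{c,d}) | ··a··> u1, ··d··> u2
  u1 = (rec X. d.b.(X + X) + a.(X + X + 0\{c,d})) + (rec X. d.b.(X + X) + a.(X + X + 0\{c,d})) + 0\{c,d} | ··a··> u1, ··d··> u2
  u2 = b.((rec X. d.b.(X + X) + a.(X + X + 0\{c,d})) + (rec X. d.b.(X + X) + a.(X + X + 0\{c,d}))) | ··b··> u3
  u3 = (rec X. d.b.(X + X) + a.(X + X + 0\{c,d})) + (rec X. d.b.(X + X) + a.(X + X + 0\{c,d})) | ··a··> u1, ··d··> u2
Reachable graph of Q (4 states):
  v0 = rec X. d.b.(X + X) + a.(0\{c,d} + (X + X)) | ··a··> v1, ··d··> v2
  v1 = 0\{c,d} + ((rec X. d.b.(X + X) + a.(0\{c,d} + (X + X))) + (rec X. d.b.(X + X) + a.(0\{c,d} + (X + X)))) | ··a··> v1, ··d··> v2
  v2 = b.((rec X. d.b.(X + X) + a.(0\{c,d} + (X + X))) + (rec X. d.b.(X + X) + a.(0\{c,d} + (X + X)))) | ··b··> v3
  v3 = (rec X. d.b.(X + X) + a.(0\{c,d} + (X + X))) + (rec X. d.b.(X + X) + a.(0\{c,d} + (X + X))) | ··a··> v1, ··d··> v2
Bisimilarity quotient blocks:
  B0 = {u0, u1, u3, v0, v1, v3}
  B1 = {u2, v2}
u0 ∈ B0, v0 ∈ B0 → same block

bisimilar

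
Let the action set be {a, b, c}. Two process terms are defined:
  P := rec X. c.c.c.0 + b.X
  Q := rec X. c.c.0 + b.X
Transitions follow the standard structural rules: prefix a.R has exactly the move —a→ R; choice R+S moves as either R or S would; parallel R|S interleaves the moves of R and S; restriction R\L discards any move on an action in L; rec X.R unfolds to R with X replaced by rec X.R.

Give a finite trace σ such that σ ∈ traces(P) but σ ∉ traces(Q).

ccc

LTS(P): 4 reachable states
  p0 = rec X. c.c.c.0 + b.X :: -b-> p0, -c-> p1
  p1 = c.c.0 :: -c-> p2
  p2 = c.0 :: -c-> p3
  p3 = 0 :: ∅
LTS(Q): 3 reachable states
  q0 = rec X. c.c.0 + b.X :: -b-> q0, -c-> q1
  q1 = c.0 :: -c-> q2
  q2 = 0 :: ∅
Executing ccc from P (initial set {p0}):
  step 1 (c): {p1}
  step 2 (c): {p2}
  step 3 (c): {p3}
  ✓ P
Executing ccc from Q (initial set {q0}):
  step 1 (c): {q1}
  step 2 (c): {q2}
  step 3 (c): no successor for Q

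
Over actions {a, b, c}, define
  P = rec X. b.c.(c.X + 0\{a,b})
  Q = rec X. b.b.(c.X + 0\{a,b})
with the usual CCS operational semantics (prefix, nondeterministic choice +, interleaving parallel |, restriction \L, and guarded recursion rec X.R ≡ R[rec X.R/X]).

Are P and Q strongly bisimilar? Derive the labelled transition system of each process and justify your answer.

Reachable graph of P (3 states):
  s0 = rec X. b.c.(c.X + 0\{a,b}) | —b→ s1
  s1 = c.(c.(rec X. b.c.(c.X + 0\{a,b})) + 0\{a,b}) | —c→ s2
  s2 = c.(rec X. b.c.(c.X + 0\{a,b})) + 0\{a,b} | —c→ s0
Reachable graph of Q (3 states):
  t0 = rec X. b.b.(c.X + 0\{a,b}) | —b→ t1
  t1 = b.(c.(rec X. b.b.(c.X + 0\{a,b})) + 0\{a,b}) | —b→ t2
  t2 = c.(rec X. b.b.(c.X + 0\{a,b})) + 0\{a,b} | —c→ t0
Coarsest stable partition (strong bisimilarity classes):
  B0 = {s0}
  B1 = {s1}
  B2 = {s2}
  B3 = {t0}
  B4 = {t1}
  B5 = {t2}
s0 ∈ B0, t0 ∈ B3 → different blocks

P ≁ Q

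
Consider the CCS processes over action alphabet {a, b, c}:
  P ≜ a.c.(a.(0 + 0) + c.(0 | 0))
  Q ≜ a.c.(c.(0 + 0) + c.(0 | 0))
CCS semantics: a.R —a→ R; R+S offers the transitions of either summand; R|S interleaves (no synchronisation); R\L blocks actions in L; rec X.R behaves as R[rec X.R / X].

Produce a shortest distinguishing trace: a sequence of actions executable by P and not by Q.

aca

Reachable graph of P (5 states):
  s0 = a.c.(a.(0 + 0) + c.(0 | 0)) ⊢ ··a··> s1
  s1 = c.(a.(0 + 0) + c.(0 | 0)) ⊢ ··c··> s2
  s2 = a.(0 + 0) + c.(0 | 0) ⊢ ··a··> s3, ··c··> s4
  s3 = 0 + 0 ⊢ stopped
  s4 = 0 | 0 ⊢ stopped
Reachable graph of Q (5 states):
  t0 = a.c.(c.(0 + 0) + c.(0 | 0)) ⊢ ··a··> t1
  t1 = c.(c.(0 + 0) + c.(0 | 0)) ⊢ ··c··> t2
  t2 = c.(0 + 0) + c.(0 | 0) ⊢ ··c··> t3, ··c··> t4
  t3 = 0 + 0 ⊢ stopped
  t4 = 0 | 0 ⊢ stopped
Executing aca from P (initial set {s0}):
  after a @ step 1: {s1}
  after c @ step 2: {s2}
  after a @ step 3: {s3}
  ✓ P
Executing aca from Q (initial set {t0}):
  after a @ step 1: {t1}
  after c @ step 2: {t2}
  after a @ step 3: no successor for Q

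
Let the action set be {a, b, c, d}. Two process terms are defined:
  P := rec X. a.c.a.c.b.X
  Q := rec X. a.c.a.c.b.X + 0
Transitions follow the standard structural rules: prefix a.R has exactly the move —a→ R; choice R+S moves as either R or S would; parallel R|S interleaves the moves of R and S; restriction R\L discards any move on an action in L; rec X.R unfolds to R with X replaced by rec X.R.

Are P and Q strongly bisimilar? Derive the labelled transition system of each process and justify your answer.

YES

P's transition system — 5 states:
  m0 = rec X. a.c.a.c.b.X :: ··a··> m1
  m1 = c.a.c.b.(rec X. a.c.a.c.b.X) :: ··c··> m2
  m2 = a.c.b.(rec X. a.c.a.c.b.X) :: ··a··> m3
  m3 = c.b.(rec X. a.c.a.c.b.X) :: ··c··> m4
  m4 = b.(rec X. a.c.a.c.b.X) :: ··b··> m0
Q's transition system — 5 states:
  n0 = rec X. a.c.a.c.b.X + 0 :: ··a··> n1
  n1 = c.a.c.b.(rec X. a.c.a.c.b.X + 0) :: ··c··> n2
  n2 = a.c.b.(rec X. a.c.a.c.b.X + 0) :: ··a··> n3
  n3 = c.b.(rec X. a.c.a.c.b.X + 0) :: ··c··> n4
  n4 = b.(rec X. a.c.a.c.b.X + 0) :: ··b··> n0
Bisimilarity quotient blocks:
  B0 = {m0, n0}
  B1 = {m1, n1}
  B2 = {m2, n2}
  B3 = {m3, n3}
  B4 = {m4, n4}
m0 ∈ B0, n0 ∈ B0 → same block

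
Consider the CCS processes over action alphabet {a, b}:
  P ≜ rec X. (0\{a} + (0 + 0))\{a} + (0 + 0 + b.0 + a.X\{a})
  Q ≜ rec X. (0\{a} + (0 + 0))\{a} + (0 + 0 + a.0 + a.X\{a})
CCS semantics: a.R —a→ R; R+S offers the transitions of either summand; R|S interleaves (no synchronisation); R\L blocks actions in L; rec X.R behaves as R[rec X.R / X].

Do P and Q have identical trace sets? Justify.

traces(P) ≠ traces(Q) — witness ⟨b⟩

LTS(P): 4 reachable states
  m0 = rec X. (0\{a} + (0 + 0))\{a} + (0 + 0 + b.0 + a.X\{a}) → ··a··> m1, ··b··> m2
  m1 = (rec X. (0\{a} + (0 + 0))\{a} + (0 + 0 + b.0 + a.X\{a}))\{a} → ··b··> m3
  m2 = 0 → ∅
  m3 = 0\{a} → ∅
LTS(Q): 3 reachable states
  n0 = rec X. (0\{a} + (0 + 0))\{a} + (0 + 0 + a.0 + a.X\{a}) → ··a··> n1, ··a··> n2
  n1 = (rec X. (0\{a} + (0 + 0))\{a} + (0 + 0 + a.0 + a.X\{a}))\{a} → ∅
  n2 = 0 → ∅
Trace ⟨b⟩ through P, begin at {m0}:
  step 1 (b): {m2}
  ✓ P
Trace ⟨b⟩ through Q, begin at {n0}:
  step 1 (b): no successor for Q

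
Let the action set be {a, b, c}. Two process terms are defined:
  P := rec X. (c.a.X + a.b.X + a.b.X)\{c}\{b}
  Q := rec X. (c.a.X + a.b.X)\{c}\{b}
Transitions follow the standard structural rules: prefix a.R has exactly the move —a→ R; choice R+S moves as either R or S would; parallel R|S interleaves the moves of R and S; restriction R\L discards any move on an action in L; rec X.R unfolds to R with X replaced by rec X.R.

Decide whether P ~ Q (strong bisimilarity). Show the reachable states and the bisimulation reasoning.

P's transition system — 2 states:
  p0 = rec X. (c.a.X + a.b.X + a.b.X)\{c}\{b} ⊢ -a-> p1
  p1 = (b.(rec X. (c.a.X + a.b.X + a.b.X)\{c}\{b}))\{c}\{b} ⊢ (no moves)
Q's transition system — 2 states:
  q0 = rec X. (c.a.X + a.b.X)\{c}\{b} ⊢ -a-> q1
  q1 = (b.(rec X. (c.a.X + a.b.X)\{c}\{b}))\{c}\{b} ⊢ (no moves)
Bisimilarity quotient blocks:
  B0 = {p0, q0}
  B1 = {p1, q1}
p0 ∈ B0, q0 ∈ B0 → same block

bisimilar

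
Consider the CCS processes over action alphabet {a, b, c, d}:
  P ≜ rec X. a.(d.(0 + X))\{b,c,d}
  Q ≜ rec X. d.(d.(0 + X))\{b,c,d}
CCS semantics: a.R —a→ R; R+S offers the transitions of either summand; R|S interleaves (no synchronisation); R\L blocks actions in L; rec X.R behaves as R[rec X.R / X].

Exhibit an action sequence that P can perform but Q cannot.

LTS(P): 2 reachable states
  p0 = rec X. a.(d.(0 + X))\{b,c,d} :: -a-> p1
  p1 = (d.(0 + (rec X. a.(d.(0 + X))\{b,c,d})))\{b,c,d} :: ∅
LTS(Q): 2 reachable states
  q0 = rec X. d.(d.(0 + X))\{b,c,d} :: -d-> q1
  q1 = (d.(0 + (rec X. d.(d.(0 + X))\{b,c,d})))\{b,c,d} :: ∅
Executing a from P (initial set {p0}):
  step 1 (a): {p1}
  — P admits the full trace.
Executing a from Q (initial set {q0}):
  step 1 (a): ∅ (Q stuck)

a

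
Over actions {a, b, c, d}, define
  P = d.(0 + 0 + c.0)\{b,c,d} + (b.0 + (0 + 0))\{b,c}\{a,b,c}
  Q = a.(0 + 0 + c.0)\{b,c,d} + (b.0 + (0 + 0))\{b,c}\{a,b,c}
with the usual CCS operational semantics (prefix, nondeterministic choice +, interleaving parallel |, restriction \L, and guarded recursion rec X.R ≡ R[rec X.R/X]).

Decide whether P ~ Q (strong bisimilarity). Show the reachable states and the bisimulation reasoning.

NO

Reachable graph of P (2 states):
  m0 = d.(0 + 0 + c.0)\{b,c,d} + (b.0 + (0 + 0))\{b,c}\{a,b,c} has moves --d--▸ m1
  m1 = (0 + 0 + c.0)\{b,c,d} has moves ·
Reachable graph of Q (2 states):
  n0 = a.(0 + 0 + c.0)\{b,c,d} + (b.0 + (0 + 0))\{b,c}\{a,b,c} has moves --a--▸ n1
  n1 = (0 + 0 + c.0)\{b,c,d} has moves ·
Coarsest stable partition (strong bisimilarity classes):
  B0 = {m0}
  B1 = {m1, n1}
  B2 = {n0}
m0 ∈ B0, n0 ∈ B2 → different blocks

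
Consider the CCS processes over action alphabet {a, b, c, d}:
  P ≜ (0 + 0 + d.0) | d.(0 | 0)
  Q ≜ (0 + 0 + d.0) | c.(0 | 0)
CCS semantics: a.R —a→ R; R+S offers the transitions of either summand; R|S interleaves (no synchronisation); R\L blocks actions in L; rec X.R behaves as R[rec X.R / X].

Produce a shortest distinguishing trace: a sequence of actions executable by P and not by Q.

dd

LTS(P): 4 reachable states
  m0 = (0 + 0 + d.0) | d.(0 | 0) has moves -d-> m1, -d-> m2
  m1 = (0 + 0 + d.0) | (0 | 0) has moves -d-> m3
  m2 = 0 | d.(0 | 0) has moves -d-> m3
  m3 = 0 | (0 | 0) has moves ∅
LTS(Q): 4 reachable states
  n0 = (0 + 0 + d.0) | c.(0 | 0) has moves -c-> n1, -d-> n2
  n1 = (0 + 0 + d.0) | (0 | 0) has moves -d-> n3
  n2 = 0 | c.(0 | 0) has moves -c-> n3
  n3 = 0 | (0 | 0) has moves ∅
Executing dd from P (initial set {m0}):
  step 1 (d): {m1, m2}
  step 2 (d): {m3}
  P completes σ.
Executing dd from Q (initial set {n0}):
  step 1 (d): {n2}
  step 2 (d): no successor for Q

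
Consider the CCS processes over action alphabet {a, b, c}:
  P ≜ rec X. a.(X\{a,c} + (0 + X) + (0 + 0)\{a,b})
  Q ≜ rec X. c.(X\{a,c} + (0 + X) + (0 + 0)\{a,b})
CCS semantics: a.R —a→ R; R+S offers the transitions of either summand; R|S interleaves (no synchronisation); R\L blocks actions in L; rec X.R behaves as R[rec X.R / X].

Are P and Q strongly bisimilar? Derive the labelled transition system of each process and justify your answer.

P ≁ Q

P's transition system — 2 states:
  p0 = rec X. a.(X\{a,c} + (0 + X) + (0 + 0)\{a,b}) has moves --a--▸ p1
  p1 = (rec X. a.(X\{a,c} + (0 + X) + (0 + 0)\{a,b}))\{a,c} + (0 + (rec X. a.(X\{a,c} + (0 + X) + (0 + 0)\{a,b}))) + (0 + 0)\{a,b} has moves --a--▸ p1
Q's transition system — 2 states:
  q0 = rec X. c.(X\{a,c} + (0 + X) + (0 + 0)\{a,b}) has moves --c--▸ q1
  q1 = (rec X. c.(X\{a,c} + (0 + X) + (0 + 0)\{a,b}))\{a,c} + (0 + (rec X. c.(X\{a,c} + (0 + X) + (0 + 0)\{a,b}))) + (0 + 0)\{a,b} has moves --c--▸ q1
Partition-refinement fixed point:
  B0 = {p0, p1}
  B1 = {q0, q1}
p0 ∈ B0, q0 ∈ B1 → different blocks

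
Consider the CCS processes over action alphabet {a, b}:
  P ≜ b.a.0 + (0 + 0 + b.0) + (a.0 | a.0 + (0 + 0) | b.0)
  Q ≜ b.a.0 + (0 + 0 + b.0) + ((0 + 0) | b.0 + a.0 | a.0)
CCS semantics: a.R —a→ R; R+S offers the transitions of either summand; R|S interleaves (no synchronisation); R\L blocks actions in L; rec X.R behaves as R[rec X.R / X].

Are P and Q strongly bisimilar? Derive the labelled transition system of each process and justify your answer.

bisimilar

P's transition system — 7 states:
  s0 = b.a.0 + (0 + 0 + b.0) + (a.0 | a.0 + (0 + 0) | b.0) | —a→ s1, —a→ s2, —b→ s3, —b→ s4, —b→ s5
  s1 = 0 | a.0 | —a→ s6
  s2 = a.0 | 0 | —a→ s6
  s3 = (0 + 0) | 0 | (no moves)
  s4 = 0 | (no moves)
  s5 = a.0 | —a→ s4
  s6 = 0 | 0 | (no moves)
Q's transition system — 7 states:
  t0 = b.a.0 + (0 + 0 + b.0) + ((0 + 0) | b.0 + a.0 | a.0) | —a→ t1, —a→ t2, —b→ t3, —b→ t4, —b→ t5
  t1 = 0 | a.0 | —a→ t6
  t2 = a.0 | 0 | —a→ t6
  t3 = (0 + 0) | 0 | (no moves)
  t4 = 0 | (no moves)
  t5 = a.0 | —a→ t4
  t6 = 0 | 0 | (no moves)
Bisimilarity quotient blocks:
  B0 = {s0, t0}
  B1 = {s1, s2, s5, t1, t2, t5}
  B2 = {s3, s4, s6, t3, t4, t6}
s0 ∈ B0, t0 ∈ B0 → same block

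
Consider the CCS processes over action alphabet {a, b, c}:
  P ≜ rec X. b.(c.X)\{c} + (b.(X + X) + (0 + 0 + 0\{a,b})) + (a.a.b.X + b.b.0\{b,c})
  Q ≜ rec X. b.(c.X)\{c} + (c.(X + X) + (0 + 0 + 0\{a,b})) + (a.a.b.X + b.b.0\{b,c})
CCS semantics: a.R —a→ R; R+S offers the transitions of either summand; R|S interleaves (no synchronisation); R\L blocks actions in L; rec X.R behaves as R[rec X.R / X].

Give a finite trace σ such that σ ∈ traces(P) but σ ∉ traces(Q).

P's transition system — 7 states:
  s0 = rec X. b.(c.X)\{c} + (b.(X + X) + (0 + 0 + 0\{a,b})) + (a.a.b.X + b.b.0\{b,c}) → --a--▸ s1, --b--▸ s2, --b--▸ s3, --b--▸ s4
  s1 = a.b.(rec X. b.(c.X)\{c} + (b.(X + X) + (0 + 0 + 0\{a,b})) + (a.a.b.X + b.b.0\{b,c})) → --a--▸ s5
  s2 = (c.(rec X. b.(c.X)\{c} + (b.(X + X) + (0 + 0 + 0\{a,b})) + (a.a.b.X + b.b.0\{b,c})))\{c} → ∅
  s3 = (rec X. b.(c.X)\{c} + (b.(X + X) + (0 + 0 + 0\{a,b})) + (a.a.b.X + b.b.0\{b,c})) + (rec X. b.(c.X)\{c} + (b.(X + X) + (0 + 0 + 0\{a,b})) + (a.a.b.X + b.b.0\{b,c})) → --a--▸ s1, --b--▸ s2, --b--▸ s3, --b--▸ s4
  s4 = b.0\{b,c} → --b--▸ s6
  s5 = b.(rec X. b.(c.X)\{c} + (b.(X + X) + (0 + 0 + 0\{a,b})) + (a.a.b.X + b.b.0\{b,c})) → --b--▸ s0
  s6 = 0\{b,c} → ∅
Q's transition system — 7 states:
  t0 = rec X. b.(c.X)\{c} + (c.(X + X) + (0 + 0 + 0\{a,b})) + (a.a.b.X + b.b.0\{b,c}) → --a--▸ t1, --b--▸ t2, --b--▸ t3, --c--▸ t4
  t1 = a.b.(rec X. b.(c.X)\{c} + (c.(X + X) + (0 + 0 + 0\{a,b})) + (a.a.b.X + b.b.0\{b,c})) → --a--▸ t5
  t2 = (c.(rec X. b.(c.X)\{c} + (c.(X + X) + (0 + 0 + 0\{a,b})) + (a.a.b.X + b.b.0\{b,c})))\{c} → ∅
  t3 = b.0\{b,c} → --b--▸ t6
  t4 = (rec X. b.(c.X)\{c} + (c.(X + X) + (0 + 0 + 0\{a,b})) + (a.a.b.X + b.b.0\{b,c})) + (rec X. b.(c.X)\{c} + (c.(X + X) + (0 + 0 + 0\{a,b})) + (a.a.b.X + b.b.0\{b,c})) → --a--▸ t1, --b--▸ t2, --b--▸ t3, --c--▸ t4
  t5 = b.(rec X. b.(c.X)\{c} + (c.(X + X) + (0 + 0 + 0\{a,b})) + (a.a.b.X + b.b.0\{b,c})) → --b--▸ t0
  t6 = 0\{b,c} → ∅
Run σ = ⟨ba⟩ on P: start {s0}
  [1] b ⇒ {s2, s3, s4}
  [2] a ⇒ {s1}
  P completes σ.
Run σ = ⟨ba⟩ on Q: start {t0}
  [1] b ⇒ {t2, t3}
  [2] a ⇒ ∅ (Q stuck)

ba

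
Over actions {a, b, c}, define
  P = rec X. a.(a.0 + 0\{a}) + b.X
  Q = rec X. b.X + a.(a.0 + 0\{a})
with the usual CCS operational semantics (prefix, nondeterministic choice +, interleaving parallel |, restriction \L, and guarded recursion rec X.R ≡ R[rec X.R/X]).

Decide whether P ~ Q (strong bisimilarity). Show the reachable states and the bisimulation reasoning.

bisimilar

P's transition system — 3 states:
  u0 = rec X. a.(a.0 + 0\{a}) + b.X → ··a··> u1, ··b··> u0
  u1 = a.0 + 0\{a} → ··a··> u2
  u2 = 0 → stopped
Q's transition system — 3 states:
  v0 = rec X. b.X + a.(a.0 + 0\{a}) → ··a··> v1, ··b··> v0
  v1 = a.0 + 0\{a} → ··a··> v2
  v2 = 0 → stopped
Coarsest stable partition (strong bisimilarity classes):
  B0 = {u0, v0}
  B1 = {u1, v1}
  B2 = {u2, v2}
u0 ∈ B0, v0 ∈ B0 → same block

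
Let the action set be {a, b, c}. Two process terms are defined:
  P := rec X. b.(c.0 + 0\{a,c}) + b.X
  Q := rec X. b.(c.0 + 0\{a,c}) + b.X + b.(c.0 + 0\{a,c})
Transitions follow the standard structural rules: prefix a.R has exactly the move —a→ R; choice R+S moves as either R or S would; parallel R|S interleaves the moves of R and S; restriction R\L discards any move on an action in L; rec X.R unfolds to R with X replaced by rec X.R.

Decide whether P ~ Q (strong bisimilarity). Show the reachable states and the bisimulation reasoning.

P's transition system — 3 states:
  m0 = rec X. b.(c.0 + 0\{a,c}) + b.X → =b=> m0, =b=> m1
  m1 = c.0 + 0\{a,c} → =c=> m2
  m2 = 0 → ·
Q's transition system — 3 states:
  n0 = rec X. b.(c.0 + 0\{a,c}) + b.X + b.(c.0 + 0\{a,c}) → =b=> n0, =b=> n1
  n1 = c.0 + 0\{a,c} → =c=> n2
  n2 = 0 → ·
Bisimilarity quotient blocks:
  B0 = {m0, n0}
  B1 = {m1, n1}
  B2 = {m2, n2}
m0 ∈ B0, n0 ∈ B0 → same block

bisimilar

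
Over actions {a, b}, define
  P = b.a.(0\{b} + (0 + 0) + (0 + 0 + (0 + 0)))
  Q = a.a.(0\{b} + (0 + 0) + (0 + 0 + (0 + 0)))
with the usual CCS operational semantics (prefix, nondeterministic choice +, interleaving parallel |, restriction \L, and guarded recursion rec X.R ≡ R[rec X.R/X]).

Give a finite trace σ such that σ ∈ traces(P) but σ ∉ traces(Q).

b

Reachable graph of P (3 states):
  m0 = b.a.(0\{b} + (0 + 0) + (0 + 0 + (0 + 0))) has moves =b=> m1
  m1 = a.(0\{b} + (0 + 0) + (0 + 0 + (0 + 0))) has moves =a=> m2
  m2 = 0\{b} + (0 + 0) + (0 + 0 + (0 + 0)) has moves (no moves)
Reachable graph of Q (3 states):
  n0 = a.a.(0\{b} + (0 + 0) + (0 + 0 + (0 + 0))) has moves =a=> n1
  n1 = a.(0\{b} + (0 + 0) + (0 + 0 + (0 + 0))) has moves =a=> n2
  n2 = 0\{b} + (0 + 0) + (0 + 0 + (0 + 0)) has moves (no moves)
Run σ = ⟨b⟩ on P: start {m0}
  step 1 (b): {m1}
  — P admits the full trace.
Run σ = ⟨b⟩ on Q: start {n0}
  step 1 (b): no successor for Q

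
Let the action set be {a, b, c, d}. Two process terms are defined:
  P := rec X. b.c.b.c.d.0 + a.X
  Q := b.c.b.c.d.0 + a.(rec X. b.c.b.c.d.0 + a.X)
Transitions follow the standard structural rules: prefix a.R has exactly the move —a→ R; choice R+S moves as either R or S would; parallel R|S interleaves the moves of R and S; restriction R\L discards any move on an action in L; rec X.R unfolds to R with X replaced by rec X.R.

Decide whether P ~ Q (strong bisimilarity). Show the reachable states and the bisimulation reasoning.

YES

LTS(P): 6 reachable states
  s0 = rec X. b.c.b.c.d.0 + a.X ⊢ --a--▸ s0, --b--▸ s1
  s1 = c.b.c.d.0 ⊢ --c--▸ s2
  s2 = b.c.d.0 ⊢ --b--▸ s3
  s3 = c.d.0 ⊢ --c--▸ s4
  s4 = d.0 ⊢ --d--▸ s5
  s5 = 0 ⊢ (no moves)
LTS(Q): 7 reachable states
  t0 = b.c.b.c.d.0 + a.(rec X. b.c.b.c.d.0 + a.X) ⊢ --a--▸ t1, --b--▸ t2
  t1 = rec X. b.c.b.c.d.0 + a.X ⊢ --a--▸ t1, --b--▸ t2
  t2 = c.b.c.d.0 ⊢ --c--▸ t3
  t3 = b.c.d.0 ⊢ --b--▸ t4
  t4 = c.d.0 ⊢ --c--▸ t5
  t5 = d.0 ⊢ --d--▸ t6
  t6 = 0 ⊢ (no moves)
Bisimilarity quotient blocks:
  B0 = {s0, t0, t1}
  B1 = {s1, t2}
  B2 = {s2, t3}
  B3 = {s3, t4}
  B4 = {s4, t5}
  B5 = {s5, t6}
s0 ∈ B0, t0 ∈ B0 → same block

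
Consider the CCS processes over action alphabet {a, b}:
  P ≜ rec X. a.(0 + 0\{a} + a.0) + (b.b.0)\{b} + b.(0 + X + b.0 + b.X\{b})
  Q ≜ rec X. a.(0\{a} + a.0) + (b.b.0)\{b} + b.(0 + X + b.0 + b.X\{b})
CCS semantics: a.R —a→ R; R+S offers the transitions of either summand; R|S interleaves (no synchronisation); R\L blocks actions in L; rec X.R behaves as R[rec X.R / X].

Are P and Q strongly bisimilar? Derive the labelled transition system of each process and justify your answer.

LTS(P): 7 reachable states
  m0 = rec X. a.(0 + 0\{a} + a.0) + (b.b.0)\{b} + b.(0 + X + b.0 + b.X\{b}) ⊢ --a--▸ m1, --b--▸ m2
  m1 = 0 + 0\{a} + a.0 ⊢ --a--▸ m3
  m2 = 0 + (rec X. a.(0 + 0\{a} + a.0) + (b.b.0)\{b} + b.(0 + X + b.0 + b.X\{b})) + b.0 + b.(rec X. a.(0 + 0\{a} + a.0) + (b.b.0)\{b} + b.(0 + X + b.0 + b.X\{b}))\{b} ⊢ --a--▸ m1, --b--▸ m2, --b--▸ m3, --b--▸ m4
  m3 = 0 ⊢ stopped
  m4 = (rec X. a.(0 + 0\{a} + a.0) + (b.b.0)\{b} + b.(0 + X + b.0 + b.X\{b}))\{b} ⊢ --a--▸ m5
  m5 = (0 + 0\{a} + a.0)\{b} ⊢ --a--▸ m6
  m6 = 0\{b} ⊢ stopped
LTS(Q): 7 reachable states
  n0 = rec X. a.(0\{a} + a.0) + (b.b.0)\{b} + b.(0 + X + b.0 + b.X\{b}) ⊢ --a--▸ n1, --b--▸ n2
  n1 = 0\{a} + a.0 ⊢ --a--▸ n3
  n2 = 0 + (rec X. a.(0\{a} + a.0) + (b.b.0)\{b} + b.(0 + X + b.0 + b.X\{b})) + b.0 + b.(rec X. a.(0\{a} + a.0) + (b.b.0)\{b} + b.(0 + X + b.0 + b.X\{b}))\{b} ⊢ --a--▸ n1, --b--▸ n2, --b--▸ n3, --b--▸ n4
  n3 = 0 ⊢ stopped
  n4 = (rec X. a.(0\{a} + a.0) + (b.b.0)\{b} + b.(0 + X + b.0 + b.X\{b}))\{b} ⊢ --a--▸ n5
  n5 = (0\{a} + a.0)\{b} ⊢ --a--▸ n6
  n6 = 0\{b} ⊢ stopped
Coarsest stable partition (strong bisimilarity classes):
  B0 = {m0, n0}
  B1 = {m1, m5, n1, n5}
  B2 = {m3, m6, n3, n6}
  B3 = {m2, n2}
  B4 = {m4, n4}
m0 ∈ B0, n0 ∈ B0 → same block

bisimilar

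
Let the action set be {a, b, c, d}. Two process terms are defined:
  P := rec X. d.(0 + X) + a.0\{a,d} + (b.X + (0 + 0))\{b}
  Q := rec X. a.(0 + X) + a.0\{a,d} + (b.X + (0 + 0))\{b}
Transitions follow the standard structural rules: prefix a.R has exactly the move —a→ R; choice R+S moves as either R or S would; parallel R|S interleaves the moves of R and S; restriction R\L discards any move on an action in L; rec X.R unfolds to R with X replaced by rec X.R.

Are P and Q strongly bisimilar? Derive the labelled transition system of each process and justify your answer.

P ≁ Q

Reachable graph of P (3 states):
  u0 = rec X. d.(0 + X) + a.0\{a,d} + (b.X + (0 + 0))\{b} :: ··a··> u1, ··d··> u2
  u1 = 0\{a,d} :: stopped
  u2 = 0 + (rec X. d.(0 + X) + a.0\{a,d} + (b.X + (0 + 0))\{b}) :: ··a··> u1, ··d··> u2
Reachable graph of Q (3 states):
  v0 = rec X. a.(0 + X) + a.0\{a,d} + (b.X + (0 + 0))\{b} :: ··a··> v1, ··a··> v2
  v1 = 0 + (rec X. a.(0 + X) + a.0\{a,d} + (b.X + (0 + 0))\{b}) :: ··a··> v1, ··a··> v2
  v2 = 0\{a,d} :: stopped
Bisimilarity quotient blocks:
  B0 = {u0, u2}
  B1 = {u1, v2}
  B2 = {v0, v1}
u0 ∈ B0, v0 ∈ B2 → different blocks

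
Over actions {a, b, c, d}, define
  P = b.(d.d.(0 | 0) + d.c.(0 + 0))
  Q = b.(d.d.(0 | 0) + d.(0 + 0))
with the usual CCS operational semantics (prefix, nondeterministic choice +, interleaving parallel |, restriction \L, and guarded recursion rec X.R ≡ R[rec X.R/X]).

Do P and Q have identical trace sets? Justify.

Reachable graph of P (6 states):
  s0 = b.(d.d.(0 | 0) + d.c.(0 + 0)) | --b--▸ s1
  s1 = d.d.(0 | 0) + d.c.(0 + 0) | --d--▸ s2, --d--▸ s3
  s2 = c.(0 + 0) | --c--▸ s4
  s3 = d.(0 | 0) | --d--▸ s5
  s4 = 0 + 0 | ·
  s5 = 0 | 0 | ·
Reachable graph of Q (5 states):
  t0 = b.(d.d.(0 | 0) + d.(0 + 0)) | --b--▸ t1
  t1 = d.d.(0 | 0) + d.(0 + 0) | --d--▸ t2, --d--▸ t3
  t2 = 0 + 0 | ·
  t3 = d.(0 | 0) | --d--▸ t4
  t4 = 0 | 0 | ·
Executing bdc from P (initial set {s0}):
  after b @ step 1: {s1}
  after d @ step 2: {s2, s3}
  after c @ step 3: {s4}
  — P admits the full trace.
Executing bdc from Q (initial set {t0}):
  after b @ step 1: {t1}
  after d @ step 2: {t2, t3}
  after c @ step 3: ∅ (Q stuck)

traces(P) ≠ traces(Q) — witness ⟨bdc⟩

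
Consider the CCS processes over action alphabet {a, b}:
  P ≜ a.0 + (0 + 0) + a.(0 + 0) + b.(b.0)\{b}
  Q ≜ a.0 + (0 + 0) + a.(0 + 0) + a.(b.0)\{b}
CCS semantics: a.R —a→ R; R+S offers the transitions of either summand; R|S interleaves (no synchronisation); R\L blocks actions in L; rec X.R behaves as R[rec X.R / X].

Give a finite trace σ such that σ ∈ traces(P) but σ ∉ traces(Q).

Reachable graph of P (4 states):
  m0 = a.0 + (0 + 0) + a.(0 + 0) + b.(b.0)\{b} :: -a-> m1, -a-> m2, -b-> m3
  m1 = 0 :: ∅
  m2 = 0 + 0 :: ∅
  m3 = (b.0)\{b} :: ∅
Reachable graph of Q (4 states):
  n0 = a.0 + (0 + 0) + a.(0 + 0) + a.(b.0)\{b} :: -a-> n1, -a-> n2, -a-> n3
  n1 = (b.0)\{b} :: ∅
  n2 = 0 :: ∅
  n3 = 0 + 0 :: ∅
Trace ⟨b⟩ through P, begin at {m0}:
  step 1 (b): {m3}
  ✓ P
Trace ⟨b⟩ through Q, begin at {n0}:
  step 1 (b): no successor for Q

b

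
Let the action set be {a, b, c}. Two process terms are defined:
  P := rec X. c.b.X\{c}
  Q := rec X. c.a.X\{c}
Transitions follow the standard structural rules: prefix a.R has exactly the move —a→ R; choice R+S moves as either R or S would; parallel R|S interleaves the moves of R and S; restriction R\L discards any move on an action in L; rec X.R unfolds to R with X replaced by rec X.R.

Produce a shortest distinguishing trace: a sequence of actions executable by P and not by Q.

P's transition system — 3 states:
  s0 = rec X. c.b.X\{c} | —c→ s1
  s1 = b.(rec X. c.b.X\{c})\{c} | —b→ s2
  s2 = (rec X. c.b.X\{c})\{c} | deadlocked
Q's transition system — 3 states:
  t0 = rec X. c.a.X\{c} | —c→ t1
  t1 = a.(rec X. c.a.X\{c})\{c} | —a→ t2
  t2 = (rec X. c.a.X\{c})\{c} | deadlocked
Executing cb from P (initial set {s0}):
  after c @ step 1: {s1}
  after b @ step 2: {s2}
  — P admits the full trace.
Executing cb from Q (initial set {t0}):
  after c @ step 1: {t1}
  after b @ step 2: no successor for Q

cb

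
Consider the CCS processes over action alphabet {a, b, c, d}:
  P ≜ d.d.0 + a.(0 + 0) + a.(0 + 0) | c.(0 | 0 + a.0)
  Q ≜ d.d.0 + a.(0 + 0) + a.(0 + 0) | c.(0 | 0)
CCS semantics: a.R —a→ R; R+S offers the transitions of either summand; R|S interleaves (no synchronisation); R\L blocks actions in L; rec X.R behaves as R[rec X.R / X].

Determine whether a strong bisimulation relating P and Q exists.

P's transition system — 9 states:
  m0 = d.d.0 + a.(0 + 0) + a.(0 + 0) | c.(0 | 0 + a.0) has moves --a--▸ m1, --a--▸ m2, --c--▸ m3, --d--▸ m4
  m1 = (0 + 0) | c.(0 | 0 + a.0) has moves --c--▸ m5
  m2 = 0 + 0 has moves deadlocked
  m3 = a.(0 + 0) | (0 | 0 + a.0) has moves --a--▸ m5, --a--▸ m6
  m4 = d.0 has moves --d--▸ m7
  m5 = (0 + 0) | (0 | 0 + a.0) has moves --a--▸ m8
  m6 = a.(0 + 0) | 0 has moves --a--▸ m8
  m7 = 0 has moves deadlocked
  m8 = (0 + 0) | 0 has moves deadlocked
Q's transition system — 7 states:
  n0 = d.d.0 + a.(0 + 0) + a.(0 + 0) | c.(0 | 0) has moves --a--▸ n1, --a--▸ n2, --c--▸ n3, --d--▸ n4
  n1 = (0 + 0) | c.(0 | 0) has moves --c--▸ n5
  n2 = 0 + 0 has moves deadlocked
  n3 = a.(0 + 0) | (0 | 0) has moves --a--▸ n5
  n4 = d.0 has moves --d--▸ n6
  n5 = (0 + 0) | (0 | 0) has moves deadlocked
  n6 = 0 has moves deadlocked
Coarsest stable partition (strong bisimilarity classes):
  B0 = {m0}
  B1 = {m2, m7, m8, n2, n5, n6}
  B2 = {m1}
  B3 = {m5, m6, n3}
  B4 = {m4, n4}
  B5 = {m3}
  B6 = {n0}
  B7 = {n1}
m0 ∈ B0, n0 ∈ B6 → different blocks

P ≁ Q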